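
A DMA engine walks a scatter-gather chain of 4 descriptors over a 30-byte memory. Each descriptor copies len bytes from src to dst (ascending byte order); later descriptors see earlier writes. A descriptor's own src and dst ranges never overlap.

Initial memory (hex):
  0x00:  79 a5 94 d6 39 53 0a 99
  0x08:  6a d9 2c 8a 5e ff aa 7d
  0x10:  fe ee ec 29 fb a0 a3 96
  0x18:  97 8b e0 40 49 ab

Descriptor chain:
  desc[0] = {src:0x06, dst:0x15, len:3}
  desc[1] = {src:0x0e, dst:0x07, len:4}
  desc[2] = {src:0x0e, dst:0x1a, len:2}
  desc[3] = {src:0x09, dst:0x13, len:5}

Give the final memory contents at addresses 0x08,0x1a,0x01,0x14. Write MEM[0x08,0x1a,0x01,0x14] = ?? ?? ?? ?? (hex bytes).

  after D0: wrote 3B at 0x15 = 0a996a
  after D1: wrote 4B at 0x07 = aa7dfeee
  after D2: wrote 2B at 0x1a = aa7d
  after D3: wrote 5B at 0x13 = feee8a5eff
query mem[0x08]=0x7d, mem[0x1a]=0xaa, mem[0x01]=0xa5, mem[0x14]=0xee

MEM[0x08,0x1a,0x01,0x14] = 7d aa a5 ee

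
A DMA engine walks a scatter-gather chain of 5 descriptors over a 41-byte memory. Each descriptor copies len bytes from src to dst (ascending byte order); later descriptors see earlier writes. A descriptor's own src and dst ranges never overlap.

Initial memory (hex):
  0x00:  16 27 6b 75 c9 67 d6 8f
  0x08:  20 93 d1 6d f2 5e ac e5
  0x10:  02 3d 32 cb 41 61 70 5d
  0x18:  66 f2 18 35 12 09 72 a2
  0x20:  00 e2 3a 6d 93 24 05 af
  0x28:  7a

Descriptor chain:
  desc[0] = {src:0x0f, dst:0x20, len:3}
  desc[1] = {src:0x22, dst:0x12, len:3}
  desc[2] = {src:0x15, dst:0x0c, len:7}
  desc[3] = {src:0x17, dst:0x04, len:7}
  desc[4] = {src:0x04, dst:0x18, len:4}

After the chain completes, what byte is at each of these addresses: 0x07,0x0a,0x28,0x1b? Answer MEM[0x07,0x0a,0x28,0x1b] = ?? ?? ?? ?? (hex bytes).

[0] 0x0f->0x20 len=3 : e5 02 3d
[1] 0x22->0x12 len=3 : 3d 6d 93
[2] 0x15->0x0c len=7 : 61 70 5d 66 f2 18 35
[3] 0x17->0x04 len=7 : 5d 66 f2 18 35 12 09
[4] 0x04->0x18 len=4 : 5d 66 f2 18
query mem[0x07]=0x18, mem[0x0a]=0x09, mem[0x28]=0x7a, mem[0x1b]=0x18

MEM[0x07,0x0a,0x28,0x1b] = 18 09 7a 18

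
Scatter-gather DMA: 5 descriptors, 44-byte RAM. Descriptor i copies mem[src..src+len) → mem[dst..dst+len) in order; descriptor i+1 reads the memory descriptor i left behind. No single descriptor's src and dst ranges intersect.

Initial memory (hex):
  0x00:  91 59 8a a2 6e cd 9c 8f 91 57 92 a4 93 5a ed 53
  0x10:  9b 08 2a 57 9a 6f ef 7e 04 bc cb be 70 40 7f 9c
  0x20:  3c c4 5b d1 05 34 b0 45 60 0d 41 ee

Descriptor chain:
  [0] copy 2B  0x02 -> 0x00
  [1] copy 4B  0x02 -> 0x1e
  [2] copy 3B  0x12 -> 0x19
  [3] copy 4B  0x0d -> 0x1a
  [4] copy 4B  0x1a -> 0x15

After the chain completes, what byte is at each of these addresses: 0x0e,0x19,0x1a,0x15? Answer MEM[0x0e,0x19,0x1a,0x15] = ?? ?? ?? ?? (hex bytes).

[0] 0x02->0x00 len=2 : 8a a2
[1] 0x02->0x1e len=4 : 8a a2 6e cd
[2] 0x12->0x19 len=3 : 2a 57 9a
[3] 0x0d->0x1a len=4 : 5a ed 53 9b
[4] 0x1a->0x15 len=4 : 5a ed 53 9b
query mem[0x0e]=0xed, mem[0x19]=0x2a, mem[0x1a]=0x5a, mem[0x15]=0x5a

MEM[0x0e,0x19,0x1a,0x15] = ed 2a 5a 5a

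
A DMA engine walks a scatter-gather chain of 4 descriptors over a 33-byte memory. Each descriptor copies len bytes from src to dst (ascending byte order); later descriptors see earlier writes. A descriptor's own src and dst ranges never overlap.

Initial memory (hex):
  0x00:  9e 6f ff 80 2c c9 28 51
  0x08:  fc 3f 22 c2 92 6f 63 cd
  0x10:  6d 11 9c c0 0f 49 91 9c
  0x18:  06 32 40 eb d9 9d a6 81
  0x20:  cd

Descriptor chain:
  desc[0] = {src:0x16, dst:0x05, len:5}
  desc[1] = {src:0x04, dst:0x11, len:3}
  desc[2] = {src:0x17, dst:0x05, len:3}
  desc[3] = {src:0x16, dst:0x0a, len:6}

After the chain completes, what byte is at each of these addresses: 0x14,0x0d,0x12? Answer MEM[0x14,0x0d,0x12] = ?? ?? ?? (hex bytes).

MEM[0x14,0x0d,0x12] = 0f 32 91

[0] 0x16->0x05 len=5 : 91 9c 06 32 40
[1] 0x04->0x11 len=3 : 2c 91 9c
[2] 0x17->0x05 len=3 : 9c 06 32
[3] 0x16->0x0a len=6 : 91 9c 06 32 40 eb
query mem[0x14]=0x0f, mem[0x0d]=0x32, mem[0x12]=0x91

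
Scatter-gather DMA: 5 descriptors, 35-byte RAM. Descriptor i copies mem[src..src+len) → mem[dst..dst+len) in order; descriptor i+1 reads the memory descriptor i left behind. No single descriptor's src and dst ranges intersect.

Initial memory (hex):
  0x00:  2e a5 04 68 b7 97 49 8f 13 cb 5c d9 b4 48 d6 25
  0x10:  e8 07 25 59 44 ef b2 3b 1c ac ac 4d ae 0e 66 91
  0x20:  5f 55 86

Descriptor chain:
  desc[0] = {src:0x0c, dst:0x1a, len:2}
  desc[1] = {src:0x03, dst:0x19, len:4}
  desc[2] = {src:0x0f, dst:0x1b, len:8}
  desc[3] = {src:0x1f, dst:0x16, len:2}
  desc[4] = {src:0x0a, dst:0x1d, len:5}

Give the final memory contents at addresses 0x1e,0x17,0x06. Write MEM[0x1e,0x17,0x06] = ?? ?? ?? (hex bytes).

D0: mem[0x1a..0x1b] <- [b4 48]
D1: mem[0x19..0x1c] <- [68 b7 97 49]
D2: mem[0x1b..0x22] <- [25 e8 07 25 59 44 ef b2]
D3: mem[0x16..0x17] <- [59 44]
D4: mem[0x1d..0x21] <- [5c d9 b4 48 d6]
query mem[0x1e]=0xd9, mem[0x17]=0x44, mem[0x06]=0x49

MEM[0x1e,0x17,0x06] = d9 44 49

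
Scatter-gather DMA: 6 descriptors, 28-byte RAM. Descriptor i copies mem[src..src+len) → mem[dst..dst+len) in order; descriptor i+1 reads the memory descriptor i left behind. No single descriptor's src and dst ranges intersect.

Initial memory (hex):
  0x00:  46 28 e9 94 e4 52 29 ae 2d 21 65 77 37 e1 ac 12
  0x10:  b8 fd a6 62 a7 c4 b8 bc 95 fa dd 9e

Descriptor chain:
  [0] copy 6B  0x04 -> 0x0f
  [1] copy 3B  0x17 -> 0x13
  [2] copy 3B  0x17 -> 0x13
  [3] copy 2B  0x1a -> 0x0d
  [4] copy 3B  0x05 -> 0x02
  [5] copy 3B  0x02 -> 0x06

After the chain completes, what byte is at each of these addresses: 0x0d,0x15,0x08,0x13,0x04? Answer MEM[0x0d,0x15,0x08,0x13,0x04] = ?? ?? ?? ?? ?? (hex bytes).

MEM[0x0d,0x15,0x08,0x13,0x04] = dd fa ae bc ae

D0: mem[0x0f..0x14] <- [e4 52 29 ae 2d 21]
D1: mem[0x13..0x15] <- [bc 95 fa]
D2: mem[0x13..0x15] <- [bc 95 fa]
D3: mem[0x0d..0x0e] <- [dd 9e]
D4: mem[0x02..0x04] <- [52 29 ae]
D5: mem[0x06..0x08] <- [52 29 ae]
query mem[0x0d]=0xdd, mem[0x15]=0xfa, mem[0x08]=0xae, mem[0x13]=0xbc, mem[0x04]=0xae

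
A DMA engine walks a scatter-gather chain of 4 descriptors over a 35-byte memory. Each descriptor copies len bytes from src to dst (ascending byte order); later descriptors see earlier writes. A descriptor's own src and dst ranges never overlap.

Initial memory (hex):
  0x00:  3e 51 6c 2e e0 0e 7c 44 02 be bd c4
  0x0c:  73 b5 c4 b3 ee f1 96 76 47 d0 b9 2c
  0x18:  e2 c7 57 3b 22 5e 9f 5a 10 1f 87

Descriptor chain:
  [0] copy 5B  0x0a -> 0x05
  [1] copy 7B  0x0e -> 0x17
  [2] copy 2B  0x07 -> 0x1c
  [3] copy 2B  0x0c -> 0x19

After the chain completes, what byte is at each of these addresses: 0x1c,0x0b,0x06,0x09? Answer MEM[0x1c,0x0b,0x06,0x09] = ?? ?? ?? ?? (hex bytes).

[0] 0x0a->0x05 len=5 : bd c4 73 b5 c4
[1] 0x0e->0x17 len=7 : c4 b3 ee f1 96 76 47
[2] 0x07->0x1c len=2 : 73 b5
[3] 0x0c->0x19 len=2 : 73 b5
query mem[0x1c]=0x73, mem[0x0b]=0xc4, mem[0x06]=0xc4, mem[0x09]=0xc4

MEM[0x1c,0x0b,0x06,0x09] = 73 c4 c4 c4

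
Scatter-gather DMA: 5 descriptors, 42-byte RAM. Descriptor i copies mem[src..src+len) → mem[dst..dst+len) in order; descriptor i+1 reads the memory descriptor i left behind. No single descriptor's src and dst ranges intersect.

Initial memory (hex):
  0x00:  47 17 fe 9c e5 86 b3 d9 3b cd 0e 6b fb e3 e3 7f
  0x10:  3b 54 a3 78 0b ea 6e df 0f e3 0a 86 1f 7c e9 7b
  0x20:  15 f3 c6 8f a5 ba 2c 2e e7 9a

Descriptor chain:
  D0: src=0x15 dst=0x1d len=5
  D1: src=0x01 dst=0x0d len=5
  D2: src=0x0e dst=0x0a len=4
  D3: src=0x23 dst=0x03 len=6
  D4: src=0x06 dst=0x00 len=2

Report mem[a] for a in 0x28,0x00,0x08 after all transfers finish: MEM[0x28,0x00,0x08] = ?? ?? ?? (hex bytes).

MEM[0x28,0x00,0x08] = e7 2c e7

D0: mem[0x1d..0x21] <- [ea 6e df 0f e3]
D1: mem[0x0d..0x11] <- [17 fe 9c e5 86]
D2: mem[0x0a..0x0d] <- [fe 9c e5 86]
D3: mem[0x03..0x08] <- [8f a5 ba 2c 2e e7]
D4: mem[0x00..0x01] <- [2c 2e]
query mem[0x28]=0xe7, mem[0x00]=0x2c, mem[0x08]=0xe7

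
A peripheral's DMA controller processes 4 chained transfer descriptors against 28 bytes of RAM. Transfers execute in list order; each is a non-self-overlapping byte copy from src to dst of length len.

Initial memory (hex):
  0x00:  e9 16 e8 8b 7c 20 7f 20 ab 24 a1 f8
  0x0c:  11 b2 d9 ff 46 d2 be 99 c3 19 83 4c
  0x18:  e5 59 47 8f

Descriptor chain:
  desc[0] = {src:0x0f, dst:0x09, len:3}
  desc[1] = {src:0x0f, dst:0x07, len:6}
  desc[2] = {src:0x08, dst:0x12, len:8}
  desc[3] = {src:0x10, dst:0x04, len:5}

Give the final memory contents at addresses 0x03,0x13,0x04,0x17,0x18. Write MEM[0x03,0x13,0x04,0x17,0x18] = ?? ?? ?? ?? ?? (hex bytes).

MEM[0x03,0x13,0x04,0x17,0x18] = 8b d2 46 b2 d9

  after D0: wrote 3B at 0x09 = ff46d2
  after D1: wrote 6B at 0x07 = ff46d2be99c3
  after D2: wrote 8B at 0x12 = 46d2be99c3b2d9ff
  after D3: wrote 5B at 0x04 = 46d246d2be
query mem[0x03]=0x8b, mem[0x13]=0xd2, mem[0x04]=0x46, mem[0x17]=0xb2, mem[0x18]=0xd9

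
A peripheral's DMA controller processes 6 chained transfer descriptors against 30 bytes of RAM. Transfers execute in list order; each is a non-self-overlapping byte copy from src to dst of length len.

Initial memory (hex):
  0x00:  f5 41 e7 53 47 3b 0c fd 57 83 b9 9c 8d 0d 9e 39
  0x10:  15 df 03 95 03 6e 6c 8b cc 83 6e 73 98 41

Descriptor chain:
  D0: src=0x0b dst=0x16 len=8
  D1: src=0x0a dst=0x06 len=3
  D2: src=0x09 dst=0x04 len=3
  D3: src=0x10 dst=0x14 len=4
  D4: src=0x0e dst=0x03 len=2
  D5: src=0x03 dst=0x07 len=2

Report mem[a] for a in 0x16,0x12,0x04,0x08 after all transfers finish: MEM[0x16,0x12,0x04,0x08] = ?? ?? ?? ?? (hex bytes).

MEM[0x16,0x12,0x04,0x08] = 03 03 39 39

#0 dst[0x16+8] := {0x9c,0x8d,0x0d,0x9e,0x39,0x15,0xdf,0x03}
#1 dst[0x06+3] := {0xb9,0x9c,0x8d}
#2 dst[0x04+3] := {0x83,0xb9,0x9c}
#3 dst[0x14+4] := {0x15,0xdf,0x03,0x95}
#4 dst[0x03+2] := {0x9e,0x39}
#5 dst[0x07+2] := {0x9e,0x39}
query mem[0x16]=0x03, mem[0x12]=0x03, mem[0x04]=0x39, mem[0x08]=0x39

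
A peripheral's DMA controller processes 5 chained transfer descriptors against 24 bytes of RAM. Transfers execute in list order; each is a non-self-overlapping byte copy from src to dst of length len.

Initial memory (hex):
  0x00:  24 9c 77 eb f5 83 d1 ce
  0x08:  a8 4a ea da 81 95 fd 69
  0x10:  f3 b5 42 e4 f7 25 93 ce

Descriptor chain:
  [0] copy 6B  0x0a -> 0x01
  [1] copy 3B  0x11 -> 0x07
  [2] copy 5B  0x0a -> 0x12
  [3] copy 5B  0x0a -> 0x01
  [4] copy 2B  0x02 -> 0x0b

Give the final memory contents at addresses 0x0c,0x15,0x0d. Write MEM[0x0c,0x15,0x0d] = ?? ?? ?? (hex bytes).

MEM[0x0c,0x15,0x0d] = 81 95 95

[0] 0x0a->0x01 len=6 : ea da 81 95 fd 69
[1] 0x11->0x07 len=3 : b5 42 e4
[2] 0x0a->0x12 len=5 : ea da 81 95 fd
[3] 0x0a->0x01 len=5 : ea da 81 95 fd
[4] 0x02->0x0b len=2 : da 81
query mem[0x0c]=0x81, mem[0x15]=0x95, mem[0x0d]=0x95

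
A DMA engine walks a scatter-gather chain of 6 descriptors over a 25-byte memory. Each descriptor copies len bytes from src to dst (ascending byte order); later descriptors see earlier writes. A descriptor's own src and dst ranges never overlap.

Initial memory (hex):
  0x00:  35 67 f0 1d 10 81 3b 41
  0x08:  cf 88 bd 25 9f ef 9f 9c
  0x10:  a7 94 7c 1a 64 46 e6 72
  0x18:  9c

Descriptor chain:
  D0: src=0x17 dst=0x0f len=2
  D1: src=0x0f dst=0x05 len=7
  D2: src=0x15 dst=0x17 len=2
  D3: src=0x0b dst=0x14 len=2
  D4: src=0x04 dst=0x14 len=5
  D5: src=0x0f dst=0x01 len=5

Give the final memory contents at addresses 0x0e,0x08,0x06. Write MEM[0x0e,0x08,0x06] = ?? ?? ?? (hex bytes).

D0: mem[0x0f..0x10] <- [72 9c]
D1: mem[0x05..0x0b] <- [72 9c 94 7c 1a 64 46]
D2: mem[0x17..0x18] <- [46 e6]
D3: mem[0x14..0x15] <- [46 9f]
D4: mem[0x14..0x18] <- [10 72 9c 94 7c]
D5: mem[0x01..0x05] <- [72 9c 94 7c 1a]
query mem[0x0e]=0x9f, mem[0x08]=0x7c, mem[0x06]=0x9c

MEM[0x0e,0x08,0x06] = 9f 7c 9c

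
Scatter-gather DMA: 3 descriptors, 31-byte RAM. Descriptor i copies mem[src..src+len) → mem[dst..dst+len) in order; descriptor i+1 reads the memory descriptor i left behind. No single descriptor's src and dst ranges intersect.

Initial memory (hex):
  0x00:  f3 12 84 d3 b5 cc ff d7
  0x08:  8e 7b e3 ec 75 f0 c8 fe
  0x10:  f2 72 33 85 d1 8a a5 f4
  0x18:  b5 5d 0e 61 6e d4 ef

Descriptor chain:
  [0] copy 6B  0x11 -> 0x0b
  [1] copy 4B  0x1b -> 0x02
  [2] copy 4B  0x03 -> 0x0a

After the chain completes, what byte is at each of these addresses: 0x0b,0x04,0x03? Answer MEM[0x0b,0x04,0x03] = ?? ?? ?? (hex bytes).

#0 dst[0x0b+6] := {0x72,0x33,0x85,0xd1,0x8a,0xa5}
#1 dst[0x02+4] := {0x61,0x6e,0xd4,0xef}
#2 dst[0x0a+4] := {0x6e,0xd4,0xef,0xff}
query mem[0x0b]=0xd4, mem[0x04]=0xd4, mem[0x03]=0x6e

MEM[0x0b,0x04,0x03] = d4 d4 6e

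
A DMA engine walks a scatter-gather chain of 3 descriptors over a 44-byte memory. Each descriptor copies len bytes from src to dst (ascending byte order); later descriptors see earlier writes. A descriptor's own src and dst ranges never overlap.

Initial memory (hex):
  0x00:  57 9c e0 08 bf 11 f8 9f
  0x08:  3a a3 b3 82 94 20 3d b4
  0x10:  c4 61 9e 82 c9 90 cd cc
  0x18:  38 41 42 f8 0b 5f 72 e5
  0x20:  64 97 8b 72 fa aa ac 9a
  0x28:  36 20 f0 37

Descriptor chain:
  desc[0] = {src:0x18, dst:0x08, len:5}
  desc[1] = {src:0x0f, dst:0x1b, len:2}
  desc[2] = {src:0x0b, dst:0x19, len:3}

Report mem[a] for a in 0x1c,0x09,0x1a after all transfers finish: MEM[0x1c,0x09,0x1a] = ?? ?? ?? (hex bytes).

D0: mem[0x08..0x0c] <- [38 41 42 f8 0b]
D1: mem[0x1b..0x1c] <- [b4 c4]
D2: mem[0x19..0x1b] <- [f8 0b 20]
query mem[0x1c]=0xc4, mem[0x09]=0x41, mem[0x1a]=0x0b

MEM[0x1c,0x09,0x1a] = c4 41 0b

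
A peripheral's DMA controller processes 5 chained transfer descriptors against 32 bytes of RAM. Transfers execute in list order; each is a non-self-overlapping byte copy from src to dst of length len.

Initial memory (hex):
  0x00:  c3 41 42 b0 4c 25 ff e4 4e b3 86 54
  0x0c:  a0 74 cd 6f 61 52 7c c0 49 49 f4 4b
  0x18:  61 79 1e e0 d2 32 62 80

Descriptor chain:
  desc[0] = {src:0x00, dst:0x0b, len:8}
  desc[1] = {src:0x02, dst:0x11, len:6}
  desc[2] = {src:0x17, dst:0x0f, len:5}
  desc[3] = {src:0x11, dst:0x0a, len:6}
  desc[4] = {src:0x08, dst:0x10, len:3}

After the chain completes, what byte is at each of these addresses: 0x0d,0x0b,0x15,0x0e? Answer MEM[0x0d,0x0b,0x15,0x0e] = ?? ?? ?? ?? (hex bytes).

MEM[0x0d,0x0b,0x15,0x0e] = 25 1e ff ff

  after D0: wrote 8B at 0x0b = c34142b04c25ffe4
  after D1: wrote 6B at 0x11 = 42b04c25ffe4
  after D2: wrote 5B at 0x0f = 4b61791ee0
  after D3: wrote 6B at 0x0a = 791ee025ffe4
  after D4: wrote 3B at 0x10 = 4eb379
query mem[0x0d]=0x25, mem[0x0b]=0x1e, mem[0x15]=0xff, mem[0x0e]=0xff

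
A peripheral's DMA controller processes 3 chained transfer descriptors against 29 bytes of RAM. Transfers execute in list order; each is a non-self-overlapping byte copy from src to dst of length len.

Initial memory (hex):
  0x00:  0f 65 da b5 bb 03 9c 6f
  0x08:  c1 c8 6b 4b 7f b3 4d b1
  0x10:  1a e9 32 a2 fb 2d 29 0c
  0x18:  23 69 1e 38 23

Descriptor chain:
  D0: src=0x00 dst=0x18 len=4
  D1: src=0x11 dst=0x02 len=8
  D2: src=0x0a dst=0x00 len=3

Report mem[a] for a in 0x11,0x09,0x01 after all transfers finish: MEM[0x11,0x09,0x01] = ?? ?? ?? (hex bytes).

MEM[0x11,0x09,0x01] = e9 0f 4b

[0] 0x00->0x18 len=4 : 0f 65 da b5
[1] 0x11->0x02 len=8 : e9 32 a2 fb 2d 29 0c 0f
[2] 0x0a->0x00 len=3 : 6b 4b 7f
query mem[0x11]=0xe9, mem[0x09]=0x0f, mem[0x01]=0x4b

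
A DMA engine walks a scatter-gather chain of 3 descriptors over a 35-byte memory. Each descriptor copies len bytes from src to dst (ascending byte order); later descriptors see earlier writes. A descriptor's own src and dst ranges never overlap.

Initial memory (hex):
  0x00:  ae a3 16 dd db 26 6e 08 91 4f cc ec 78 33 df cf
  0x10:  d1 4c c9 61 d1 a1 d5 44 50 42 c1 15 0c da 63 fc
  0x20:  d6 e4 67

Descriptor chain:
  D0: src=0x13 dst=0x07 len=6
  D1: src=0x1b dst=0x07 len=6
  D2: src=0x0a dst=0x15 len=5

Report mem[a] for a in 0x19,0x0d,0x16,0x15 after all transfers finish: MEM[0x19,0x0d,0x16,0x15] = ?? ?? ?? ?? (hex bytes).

MEM[0x19,0x0d,0x16,0x15] = df 33 fc 63

D0: mem[0x07..0x0c] <- [61 d1 a1 d5 44 50]
D1: mem[0x07..0x0c] <- [15 0c da 63 fc d6]
D2: mem[0x15..0x19] <- [63 fc d6 33 df]
query mem[0x19]=0xdf, mem[0x0d]=0x33, mem[0x16]=0xfc, mem[0x15]=0x63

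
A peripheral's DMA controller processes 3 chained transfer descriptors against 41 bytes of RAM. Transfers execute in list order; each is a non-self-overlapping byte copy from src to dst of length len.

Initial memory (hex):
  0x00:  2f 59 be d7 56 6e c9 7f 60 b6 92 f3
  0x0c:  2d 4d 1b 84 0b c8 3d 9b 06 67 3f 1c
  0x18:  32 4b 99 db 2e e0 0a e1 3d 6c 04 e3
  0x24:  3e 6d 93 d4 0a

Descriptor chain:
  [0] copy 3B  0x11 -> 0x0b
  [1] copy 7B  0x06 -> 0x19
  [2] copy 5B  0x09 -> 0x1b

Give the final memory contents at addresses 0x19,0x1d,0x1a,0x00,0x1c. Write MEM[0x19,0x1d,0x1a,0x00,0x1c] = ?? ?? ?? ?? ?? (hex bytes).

MEM[0x19,0x1d,0x1a,0x00,0x1c] = c9 c8 7f 2f 92

  after D0: wrote 3B at 0x0b = c83d9b
  after D1: wrote 7B at 0x19 = c97f60b692c83d
  after D2: wrote 5B at 0x1b = b692c83d9b
query mem[0x19]=0xc9, mem[0x1d]=0xc8, mem[0x1a]=0x7f, mem[0x00]=0x2f, mem[0x1c]=0x92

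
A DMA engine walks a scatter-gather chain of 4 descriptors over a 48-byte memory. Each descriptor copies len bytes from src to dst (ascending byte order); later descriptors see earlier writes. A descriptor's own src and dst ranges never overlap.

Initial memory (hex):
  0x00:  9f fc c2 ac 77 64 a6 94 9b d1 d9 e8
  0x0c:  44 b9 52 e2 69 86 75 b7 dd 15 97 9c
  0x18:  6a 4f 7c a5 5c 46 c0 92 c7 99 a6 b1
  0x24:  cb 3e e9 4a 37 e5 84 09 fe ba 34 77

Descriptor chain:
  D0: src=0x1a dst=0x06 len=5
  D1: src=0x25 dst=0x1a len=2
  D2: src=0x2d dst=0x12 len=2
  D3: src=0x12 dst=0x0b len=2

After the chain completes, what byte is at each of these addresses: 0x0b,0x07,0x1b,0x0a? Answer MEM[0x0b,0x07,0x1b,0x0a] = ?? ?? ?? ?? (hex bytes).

D0: mem[0x06..0x0a] <- [7c a5 5c 46 c0]
D1: mem[0x1a..0x1b] <- [3e e9]
D2: mem[0x12..0x13] <- [ba 34]
D3: mem[0x0b..0x0c] <- [ba 34]
query mem[0x0b]=0xba, mem[0x07]=0xa5, mem[0x1b]=0xe9, mem[0x0a]=0xc0

MEM[0x0b,0x07,0x1b,0x0a] = ba a5 e9 c0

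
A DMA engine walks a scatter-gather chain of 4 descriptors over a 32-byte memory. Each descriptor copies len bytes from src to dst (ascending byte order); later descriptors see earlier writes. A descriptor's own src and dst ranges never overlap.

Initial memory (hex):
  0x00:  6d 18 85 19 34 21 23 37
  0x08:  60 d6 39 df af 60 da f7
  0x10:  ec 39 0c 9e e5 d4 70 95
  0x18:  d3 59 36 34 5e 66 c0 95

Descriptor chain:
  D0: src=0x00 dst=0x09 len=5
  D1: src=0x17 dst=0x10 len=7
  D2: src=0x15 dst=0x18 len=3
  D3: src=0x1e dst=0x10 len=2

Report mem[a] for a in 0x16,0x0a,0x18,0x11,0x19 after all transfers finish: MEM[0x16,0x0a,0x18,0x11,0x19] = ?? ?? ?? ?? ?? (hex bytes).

MEM[0x16,0x0a,0x18,0x11,0x19] = 66 18 5e 95 66

D0: mem[0x09..0x0d] <- [6d 18 85 19 34]
D1: mem[0x10..0x16] <- [95 d3 59 36 34 5e 66]
D2: mem[0x18..0x1a] <- [5e 66 95]
D3: mem[0x10..0x11] <- [c0 95]
query mem[0x16]=0x66, mem[0x0a]=0x18, mem[0x18]=0x5e, mem[0x11]=0x95, mem[0x19]=0x66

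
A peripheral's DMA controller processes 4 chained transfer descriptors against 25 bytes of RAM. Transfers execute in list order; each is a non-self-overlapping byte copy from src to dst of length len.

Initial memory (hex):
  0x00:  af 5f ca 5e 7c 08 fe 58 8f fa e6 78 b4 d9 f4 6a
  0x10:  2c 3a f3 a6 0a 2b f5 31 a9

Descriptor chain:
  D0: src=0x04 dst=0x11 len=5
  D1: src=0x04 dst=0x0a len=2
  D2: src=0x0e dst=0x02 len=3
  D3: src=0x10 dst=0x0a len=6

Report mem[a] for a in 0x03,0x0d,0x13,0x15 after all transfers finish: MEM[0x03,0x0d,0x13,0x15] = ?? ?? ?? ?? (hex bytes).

[0] 0x04->0x11 len=5 : 7c 08 fe 58 8f
[1] 0x04->0x0a len=2 : 7c 08
[2] 0x0e->0x02 len=3 : f4 6a 2c
[3] 0x10->0x0a len=6 : 2c 7c 08 fe 58 8f
query mem[0x03]=0x6a, mem[0x0d]=0xfe, mem[0x13]=0xfe, mem[0x15]=0x8f

MEM[0x03,0x0d,0x13,0x15] = 6a fe fe 8f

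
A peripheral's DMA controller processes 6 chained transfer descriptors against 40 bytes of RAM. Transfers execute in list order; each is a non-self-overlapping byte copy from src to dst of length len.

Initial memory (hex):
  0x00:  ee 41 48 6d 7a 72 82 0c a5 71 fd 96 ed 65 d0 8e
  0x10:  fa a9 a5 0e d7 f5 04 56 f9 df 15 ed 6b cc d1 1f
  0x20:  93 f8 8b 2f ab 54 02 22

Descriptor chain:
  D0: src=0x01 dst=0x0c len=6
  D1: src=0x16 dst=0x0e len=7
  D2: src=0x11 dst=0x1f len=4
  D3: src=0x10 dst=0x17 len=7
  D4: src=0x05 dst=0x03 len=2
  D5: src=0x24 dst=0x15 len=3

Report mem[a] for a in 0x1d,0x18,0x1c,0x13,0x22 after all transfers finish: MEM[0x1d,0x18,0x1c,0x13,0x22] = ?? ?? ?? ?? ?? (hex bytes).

D0: mem[0x0c..0x11] <- [41 48 6d 7a 72 82]
D1: mem[0x0e..0x14] <- [04 56 f9 df 15 ed 6b]
D2: mem[0x1f..0x22] <- [df 15 ed 6b]
D3: mem[0x17..0x1d] <- [f9 df 15 ed 6b f5 04]
D4: mem[0x03..0x04] <- [72 82]
D5: mem[0x15..0x17] <- [ab 54 02]
query mem[0x1d]=0x04, mem[0x18]=0xdf, mem[0x1c]=0xf5, mem[0x13]=0xed, mem[0x22]=0x6b

MEM[0x1d,0x18,0x1c,0x13,0x22] = 04 df f5 ed 6b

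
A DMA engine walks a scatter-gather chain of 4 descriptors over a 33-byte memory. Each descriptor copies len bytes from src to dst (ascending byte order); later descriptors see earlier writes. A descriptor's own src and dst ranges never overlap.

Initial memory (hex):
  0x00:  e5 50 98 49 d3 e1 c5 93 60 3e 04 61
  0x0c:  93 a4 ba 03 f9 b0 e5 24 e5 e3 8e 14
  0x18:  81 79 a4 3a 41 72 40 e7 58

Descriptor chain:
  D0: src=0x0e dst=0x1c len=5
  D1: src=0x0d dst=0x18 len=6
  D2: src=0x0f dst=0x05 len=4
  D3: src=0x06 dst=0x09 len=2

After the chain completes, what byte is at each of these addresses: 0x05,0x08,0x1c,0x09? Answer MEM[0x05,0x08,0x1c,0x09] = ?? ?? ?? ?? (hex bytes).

D0: mem[0x1c..0x20] <- [ba 03 f9 b0 e5]
D1: mem[0x18..0x1d] <- [a4 ba 03 f9 b0 e5]
D2: mem[0x05..0x08] <- [03 f9 b0 e5]
D3: mem[0x09..0x0a] <- [f9 b0]
query mem[0x05]=0x03, mem[0x08]=0xe5, mem[0x1c]=0xb0, mem[0x09]=0xf9

MEM[0x05,0x08,0x1c,0x09] = 03 e5 b0 f9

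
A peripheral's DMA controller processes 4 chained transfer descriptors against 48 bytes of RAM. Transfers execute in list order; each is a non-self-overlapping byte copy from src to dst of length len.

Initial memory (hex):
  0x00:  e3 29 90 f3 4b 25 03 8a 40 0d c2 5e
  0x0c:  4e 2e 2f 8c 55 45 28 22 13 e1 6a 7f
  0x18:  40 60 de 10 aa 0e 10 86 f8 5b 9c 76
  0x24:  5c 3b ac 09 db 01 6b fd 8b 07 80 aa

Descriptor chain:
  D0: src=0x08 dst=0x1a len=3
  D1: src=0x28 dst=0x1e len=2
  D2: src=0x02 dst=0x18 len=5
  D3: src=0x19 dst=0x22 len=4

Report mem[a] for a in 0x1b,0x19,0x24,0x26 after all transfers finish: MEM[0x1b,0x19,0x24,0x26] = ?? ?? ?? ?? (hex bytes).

MEM[0x1b,0x19,0x24,0x26] = 25 f3 25 ac

D0: mem[0x1a..0x1c] <- [40 0d c2]
D1: mem[0x1e..0x1f] <- [db 01]
D2: mem[0x18..0x1c] <- [90 f3 4b 25 03]
D3: mem[0x22..0x25] <- [f3 4b 25 03]
query mem[0x1b]=0x25, mem[0x19]=0xf3, mem[0x24]=0x25, mem[0x26]=0xac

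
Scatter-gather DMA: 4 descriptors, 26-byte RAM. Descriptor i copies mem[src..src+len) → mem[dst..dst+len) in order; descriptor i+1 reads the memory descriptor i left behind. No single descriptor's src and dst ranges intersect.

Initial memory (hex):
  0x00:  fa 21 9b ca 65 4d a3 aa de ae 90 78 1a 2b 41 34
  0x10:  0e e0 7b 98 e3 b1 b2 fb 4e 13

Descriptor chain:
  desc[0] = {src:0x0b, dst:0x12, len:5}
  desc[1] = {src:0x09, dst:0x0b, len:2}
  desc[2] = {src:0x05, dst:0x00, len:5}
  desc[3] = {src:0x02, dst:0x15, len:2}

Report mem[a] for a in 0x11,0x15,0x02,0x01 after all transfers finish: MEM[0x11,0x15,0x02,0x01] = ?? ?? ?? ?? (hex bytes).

MEM[0x11,0x15,0x02,0x01] = e0 aa aa a3

  after D0: wrote 5B at 0x12 = 781a2b4134
  after D1: wrote 2B at 0x0b = ae90
  after D2: wrote 5B at 0x00 = 4da3aadeae
  after D3: wrote 2B at 0x15 = aade
query mem[0x11]=0xe0, mem[0x15]=0xaa, mem[0x02]=0xaa, mem[0x01]=0xa3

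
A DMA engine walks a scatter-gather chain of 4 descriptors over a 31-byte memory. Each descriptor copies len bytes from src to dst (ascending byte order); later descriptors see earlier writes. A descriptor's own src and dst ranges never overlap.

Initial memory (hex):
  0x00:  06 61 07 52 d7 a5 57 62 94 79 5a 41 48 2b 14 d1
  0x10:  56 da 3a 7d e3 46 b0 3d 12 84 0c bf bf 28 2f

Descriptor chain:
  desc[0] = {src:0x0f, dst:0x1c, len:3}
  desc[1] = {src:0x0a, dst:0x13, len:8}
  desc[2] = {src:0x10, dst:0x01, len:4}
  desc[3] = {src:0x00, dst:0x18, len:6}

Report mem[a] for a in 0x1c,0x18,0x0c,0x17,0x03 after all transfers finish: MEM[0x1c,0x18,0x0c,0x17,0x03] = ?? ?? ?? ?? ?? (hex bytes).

MEM[0x1c,0x18,0x0c,0x17,0x03] = 5a 06 48 14 3a

[0] 0x0f->0x1c len=3 : d1 56 da
[1] 0x0a->0x13 len=8 : 5a 41 48 2b 14 d1 56 da
[2] 0x10->0x01 len=4 : 56 da 3a 5a
[3] 0x00->0x18 len=6 : 06 56 da 3a 5a a5
query mem[0x1c]=0x5a, mem[0x18]=0x06, mem[0x0c]=0x48, mem[0x17]=0x14, mem[0x03]=0x3a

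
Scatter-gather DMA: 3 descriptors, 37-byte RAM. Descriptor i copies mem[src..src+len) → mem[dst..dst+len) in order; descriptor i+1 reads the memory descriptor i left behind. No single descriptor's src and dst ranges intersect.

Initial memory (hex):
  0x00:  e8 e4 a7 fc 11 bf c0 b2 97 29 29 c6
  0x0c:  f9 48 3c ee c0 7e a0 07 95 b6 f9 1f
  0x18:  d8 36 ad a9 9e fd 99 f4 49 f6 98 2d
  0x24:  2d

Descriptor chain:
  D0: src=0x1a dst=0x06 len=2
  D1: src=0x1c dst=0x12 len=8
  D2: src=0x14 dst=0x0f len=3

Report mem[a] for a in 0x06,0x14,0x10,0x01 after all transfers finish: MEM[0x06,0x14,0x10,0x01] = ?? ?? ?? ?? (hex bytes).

#0 dst[0x06+2] := {0xad,0xa9}
#1 dst[0x12+8] := {0x9e,0xfd,0x99,0xf4,0x49,0xf6,0x98,0x2d}
#2 dst[0x0f+3] := {0x99,0xf4,0x49}
query mem[0x06]=0xad, mem[0x14]=0x99, mem[0x10]=0xf4, mem[0x01]=0xe4

MEM[0x06,0x14,0x10,0x01] = ad 99 f4 e4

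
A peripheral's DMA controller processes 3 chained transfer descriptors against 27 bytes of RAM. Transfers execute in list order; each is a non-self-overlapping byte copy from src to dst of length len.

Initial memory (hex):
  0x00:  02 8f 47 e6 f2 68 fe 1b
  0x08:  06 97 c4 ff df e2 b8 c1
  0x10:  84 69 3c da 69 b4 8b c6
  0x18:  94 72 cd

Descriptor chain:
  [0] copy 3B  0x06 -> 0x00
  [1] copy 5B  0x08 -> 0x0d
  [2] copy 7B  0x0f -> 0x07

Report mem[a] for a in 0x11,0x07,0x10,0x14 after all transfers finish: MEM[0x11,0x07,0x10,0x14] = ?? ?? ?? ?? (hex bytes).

D0: mem[0x00..0x02] <- [fe 1b 06]
D1: mem[0x0d..0x11] <- [06 97 c4 ff df]
D2: mem[0x07..0x0d] <- [c4 ff df 3c da 69 b4]
query mem[0x11]=0xdf, mem[0x07]=0xc4, mem[0x10]=0xff, mem[0x14]=0x69

MEM[0x11,0x07,0x10,0x14] = df c4 ff 69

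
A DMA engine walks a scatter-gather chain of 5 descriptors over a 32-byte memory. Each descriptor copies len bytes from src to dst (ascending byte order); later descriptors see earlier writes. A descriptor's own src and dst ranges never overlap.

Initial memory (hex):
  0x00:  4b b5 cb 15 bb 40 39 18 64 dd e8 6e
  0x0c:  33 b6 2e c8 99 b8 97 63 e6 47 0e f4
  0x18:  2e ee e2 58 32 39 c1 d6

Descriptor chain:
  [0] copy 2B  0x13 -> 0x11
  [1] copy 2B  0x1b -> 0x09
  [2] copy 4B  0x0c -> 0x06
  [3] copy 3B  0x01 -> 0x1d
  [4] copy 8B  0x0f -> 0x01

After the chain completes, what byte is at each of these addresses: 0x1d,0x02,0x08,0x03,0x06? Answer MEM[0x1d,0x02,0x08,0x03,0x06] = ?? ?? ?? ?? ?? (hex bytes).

MEM[0x1d,0x02,0x08,0x03,0x06] = b5 99 0e 63 e6

  after D0: wrote 2B at 0x11 = 63e6
  after D1: wrote 2B at 0x09 = 5832
  after D2: wrote 4B at 0x06 = 33b62ec8
  after D3: wrote 3B at 0x1d = b5cb15
  after D4: wrote 8B at 0x01 = c89963e663e6470e
query mem[0x1d]=0xb5, mem[0x02]=0x99, mem[0x08]=0x0e, mem[0x03]=0x63, mem[0x06]=0xe6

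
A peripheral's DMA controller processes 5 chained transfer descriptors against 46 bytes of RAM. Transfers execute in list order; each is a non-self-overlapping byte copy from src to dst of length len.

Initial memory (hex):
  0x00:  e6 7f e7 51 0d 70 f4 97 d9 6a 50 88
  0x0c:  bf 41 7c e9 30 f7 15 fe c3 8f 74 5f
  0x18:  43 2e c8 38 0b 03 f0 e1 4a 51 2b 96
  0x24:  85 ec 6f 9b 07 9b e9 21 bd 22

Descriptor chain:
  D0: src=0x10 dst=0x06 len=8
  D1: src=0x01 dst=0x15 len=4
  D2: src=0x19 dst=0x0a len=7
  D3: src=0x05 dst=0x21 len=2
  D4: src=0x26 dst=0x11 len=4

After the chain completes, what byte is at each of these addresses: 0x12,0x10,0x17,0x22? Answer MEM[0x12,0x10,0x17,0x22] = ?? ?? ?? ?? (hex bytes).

MEM[0x12,0x10,0x17,0x22] = 9b e1 51 30

[0] 0x10->0x06 len=8 : 30 f7 15 fe c3 8f 74 5f
[1] 0x01->0x15 len=4 : 7f e7 51 0d
[2] 0x19->0x0a len=7 : 2e c8 38 0b 03 f0 e1
[3] 0x05->0x21 len=2 : 70 30
[4] 0x26->0x11 len=4 : 6f 9b 07 9b
query mem[0x12]=0x9b, mem[0x10]=0xe1, mem[0x17]=0x51, mem[0x22]=0x30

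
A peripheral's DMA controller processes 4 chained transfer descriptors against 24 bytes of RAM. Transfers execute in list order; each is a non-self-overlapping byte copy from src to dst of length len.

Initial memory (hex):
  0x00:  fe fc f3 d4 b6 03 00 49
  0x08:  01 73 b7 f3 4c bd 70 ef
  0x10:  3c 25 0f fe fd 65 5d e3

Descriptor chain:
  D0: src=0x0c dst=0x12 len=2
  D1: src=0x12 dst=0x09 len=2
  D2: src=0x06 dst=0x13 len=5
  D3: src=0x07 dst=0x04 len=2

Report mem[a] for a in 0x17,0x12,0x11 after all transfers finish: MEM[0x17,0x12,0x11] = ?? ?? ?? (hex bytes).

MEM[0x17,0x12,0x11] = bd 4c 25

#0 dst[0x12+2] := {0x4c,0xbd}
#1 dst[0x09+2] := {0x4c,0xbd}
#2 dst[0x13+5] := {0x00,0x49,0x01,0x4c,0xbd}
#3 dst[0x04+2] := {0x49,0x01}
query mem[0x17]=0xbd, mem[0x12]=0x4c, mem[0x11]=0x25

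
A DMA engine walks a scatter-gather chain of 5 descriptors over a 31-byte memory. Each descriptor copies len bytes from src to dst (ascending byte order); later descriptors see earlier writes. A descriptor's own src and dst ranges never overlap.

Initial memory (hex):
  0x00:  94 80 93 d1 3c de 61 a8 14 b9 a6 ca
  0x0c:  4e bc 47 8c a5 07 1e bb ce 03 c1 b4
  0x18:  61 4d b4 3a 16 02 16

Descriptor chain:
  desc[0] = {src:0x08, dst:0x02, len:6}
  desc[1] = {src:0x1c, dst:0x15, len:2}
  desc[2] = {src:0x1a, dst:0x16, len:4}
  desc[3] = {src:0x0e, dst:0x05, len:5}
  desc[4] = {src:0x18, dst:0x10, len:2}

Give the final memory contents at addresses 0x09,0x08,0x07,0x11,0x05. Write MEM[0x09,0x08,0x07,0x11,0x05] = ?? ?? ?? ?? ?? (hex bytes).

MEM[0x09,0x08,0x07,0x11,0x05] = 1e 07 a5 02 47

[0] 0x08->0x02 len=6 : 14 b9 a6 ca 4e bc
[1] 0x1c->0x15 len=2 : 16 02
[2] 0x1a->0x16 len=4 : b4 3a 16 02
[3] 0x0e->0x05 len=5 : 47 8c a5 07 1e
[4] 0x18->0x10 len=2 : 16 02
query mem[0x09]=0x1e, mem[0x08]=0x07, mem[0x07]=0xa5, mem[0x11]=0x02, mem[0x05]=0x47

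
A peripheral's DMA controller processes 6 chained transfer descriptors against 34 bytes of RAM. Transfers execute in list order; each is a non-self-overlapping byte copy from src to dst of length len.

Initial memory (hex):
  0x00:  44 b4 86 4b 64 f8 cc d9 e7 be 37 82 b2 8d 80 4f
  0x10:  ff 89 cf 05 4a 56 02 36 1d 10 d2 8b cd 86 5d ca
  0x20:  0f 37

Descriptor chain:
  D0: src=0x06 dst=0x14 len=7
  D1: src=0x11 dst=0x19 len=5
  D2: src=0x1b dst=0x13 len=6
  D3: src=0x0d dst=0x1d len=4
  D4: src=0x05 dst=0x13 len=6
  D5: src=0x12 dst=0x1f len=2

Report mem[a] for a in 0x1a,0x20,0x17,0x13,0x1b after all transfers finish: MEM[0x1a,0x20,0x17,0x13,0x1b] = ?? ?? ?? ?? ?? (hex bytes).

MEM[0x1a,0x20,0x17,0x13,0x1b] = cf f8 be f8 05

#0 dst[0x14+7] := {0xcc,0xd9,0xe7,0xbe,0x37,0x82,0xb2}
#1 dst[0x19+5] := {0x89,0xcf,0x05,0xcc,0xd9}
#2 dst[0x13+6] := {0x05,0xcc,0xd9,0x5d,0xca,0x0f}
#3 dst[0x1d+4] := {0x8d,0x80,0x4f,0xff}
#4 dst[0x13+6] := {0xf8,0xcc,0xd9,0xe7,0xbe,0x37}
#5 dst[0x1f+2] := {0xcf,0xf8}
query mem[0x1a]=0xcf, mem[0x20]=0xf8, mem[0x17]=0xbe, mem[0x13]=0xf8, mem[0x1b]=0x05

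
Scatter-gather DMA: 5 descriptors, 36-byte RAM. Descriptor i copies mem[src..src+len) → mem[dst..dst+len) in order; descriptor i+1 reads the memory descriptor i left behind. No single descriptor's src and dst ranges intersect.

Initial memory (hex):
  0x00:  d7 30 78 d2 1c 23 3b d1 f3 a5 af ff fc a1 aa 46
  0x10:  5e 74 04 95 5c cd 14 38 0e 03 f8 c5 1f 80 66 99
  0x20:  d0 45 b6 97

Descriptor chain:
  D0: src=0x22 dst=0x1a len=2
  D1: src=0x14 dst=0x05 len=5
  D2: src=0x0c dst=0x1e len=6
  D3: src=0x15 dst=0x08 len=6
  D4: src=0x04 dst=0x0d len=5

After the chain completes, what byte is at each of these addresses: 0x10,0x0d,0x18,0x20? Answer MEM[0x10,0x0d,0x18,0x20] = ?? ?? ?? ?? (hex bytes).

MEM[0x10,0x0d,0x18,0x20] = 14 1c 0e aa

  after D0: wrote 2B at 0x1a = b697
  after D1: wrote 5B at 0x05 = 5ccd14380e
  after D2: wrote 6B at 0x1e = fca1aa465e74
  after D3: wrote 6B at 0x08 = cd14380e03b6
  after D4: wrote 5B at 0x0d = 1c5ccd14cd
query mem[0x10]=0x14, mem[0x0d]=0x1c, mem[0x18]=0x0e, mem[0x20]=0xaa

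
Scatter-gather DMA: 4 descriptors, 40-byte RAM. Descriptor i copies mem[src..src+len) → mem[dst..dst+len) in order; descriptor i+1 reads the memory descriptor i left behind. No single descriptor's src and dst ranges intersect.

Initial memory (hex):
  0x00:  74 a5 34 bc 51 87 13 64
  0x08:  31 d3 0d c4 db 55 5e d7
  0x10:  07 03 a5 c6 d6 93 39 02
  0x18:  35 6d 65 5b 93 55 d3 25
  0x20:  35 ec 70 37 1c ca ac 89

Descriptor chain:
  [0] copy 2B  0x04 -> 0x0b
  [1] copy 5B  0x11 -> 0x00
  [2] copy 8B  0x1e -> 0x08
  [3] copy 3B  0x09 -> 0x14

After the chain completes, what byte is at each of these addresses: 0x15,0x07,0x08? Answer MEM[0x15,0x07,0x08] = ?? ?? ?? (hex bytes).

D0: mem[0x0b..0x0c] <- [51 87]
D1: mem[0x00..0x04] <- [03 a5 c6 d6 93]
D2: mem[0x08..0x0f] <- [d3 25 35 ec 70 37 1c ca]
D3: mem[0x14..0x16] <- [25 35 ec]
query mem[0x15]=0x35, mem[0x07]=0x64, mem[0x08]=0xd3

MEM[0x15,0x07,0x08] = 35 64 d3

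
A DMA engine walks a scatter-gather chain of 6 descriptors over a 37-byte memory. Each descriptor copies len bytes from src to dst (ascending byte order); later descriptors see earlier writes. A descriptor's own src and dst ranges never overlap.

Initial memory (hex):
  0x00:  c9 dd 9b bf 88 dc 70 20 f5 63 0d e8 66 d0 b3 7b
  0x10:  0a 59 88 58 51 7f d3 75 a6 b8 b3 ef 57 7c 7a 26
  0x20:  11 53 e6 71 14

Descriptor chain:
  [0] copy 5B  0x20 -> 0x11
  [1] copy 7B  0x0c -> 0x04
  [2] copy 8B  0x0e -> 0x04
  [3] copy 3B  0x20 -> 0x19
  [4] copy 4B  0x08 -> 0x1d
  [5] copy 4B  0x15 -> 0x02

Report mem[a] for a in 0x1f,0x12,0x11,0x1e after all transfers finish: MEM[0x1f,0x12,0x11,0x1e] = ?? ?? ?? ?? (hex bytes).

MEM[0x1f,0x12,0x11,0x1e] = 71 53 11 e6

  after D0: wrote 5B at 0x11 = 1153e67114
  after D1: wrote 7B at 0x04 = 66d0b37b0a1153
  after D2: wrote 8B at 0x04 = b37b0a1153e67114
  after D3: wrote 3B at 0x19 = 1153e6
  after D4: wrote 4B at 0x1d = 53e67114
  after D5: wrote 4B at 0x02 = 14d375a6
query mem[0x1f]=0x71, mem[0x12]=0x53, mem[0x11]=0x11, mem[0x1e]=0xe6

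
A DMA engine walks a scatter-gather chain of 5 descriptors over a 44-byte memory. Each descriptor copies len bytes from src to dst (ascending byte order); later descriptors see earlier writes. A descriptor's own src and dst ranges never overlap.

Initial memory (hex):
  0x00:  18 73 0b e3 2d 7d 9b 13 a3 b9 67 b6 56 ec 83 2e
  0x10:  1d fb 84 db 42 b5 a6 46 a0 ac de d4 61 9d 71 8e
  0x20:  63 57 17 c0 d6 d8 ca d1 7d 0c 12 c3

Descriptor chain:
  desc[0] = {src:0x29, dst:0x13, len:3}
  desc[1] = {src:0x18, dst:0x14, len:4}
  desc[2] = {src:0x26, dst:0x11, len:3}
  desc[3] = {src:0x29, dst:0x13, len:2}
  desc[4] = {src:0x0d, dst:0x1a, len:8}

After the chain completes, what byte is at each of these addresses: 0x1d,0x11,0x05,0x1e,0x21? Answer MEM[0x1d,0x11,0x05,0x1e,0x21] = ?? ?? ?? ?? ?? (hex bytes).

[0] 0x29->0x13 len=3 : 0c 12 c3
[1] 0x18->0x14 len=4 : a0 ac de d4
[2] 0x26->0x11 len=3 : ca d1 7d
[3] 0x29->0x13 len=2 : 0c 12
[4] 0x0d->0x1a len=8 : ec 83 2e 1d ca d1 0c 12
query mem[0x1d]=0x1d, mem[0x11]=0xca, mem[0x05]=0x7d, mem[0x1e]=0xca, mem[0x21]=0x12

MEM[0x1d,0x11,0x05,0x1e,0x21] = 1d ca 7d ca 12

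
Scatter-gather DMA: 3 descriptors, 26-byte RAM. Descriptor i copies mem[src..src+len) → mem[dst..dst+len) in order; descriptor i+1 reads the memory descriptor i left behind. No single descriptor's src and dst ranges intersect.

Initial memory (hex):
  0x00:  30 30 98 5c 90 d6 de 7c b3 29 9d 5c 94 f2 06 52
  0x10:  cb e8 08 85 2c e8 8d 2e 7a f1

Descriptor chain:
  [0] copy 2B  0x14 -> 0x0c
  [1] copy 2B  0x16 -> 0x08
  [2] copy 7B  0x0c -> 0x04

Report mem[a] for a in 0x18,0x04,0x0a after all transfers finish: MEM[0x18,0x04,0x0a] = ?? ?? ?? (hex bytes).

#0 dst[0x0c+2] := {0x2c,0xe8}
#1 dst[0x08+2] := {0x8d,0x2e}
#2 dst[0x04+7] := {0x2c,0xe8,0x06,0x52,0xcb,0xe8,0x08}
query mem[0x18]=0x7a, mem[0x04]=0x2c, mem[0x0a]=0x08

MEM[0x18,0x04,0x0a] = 7a 2c 08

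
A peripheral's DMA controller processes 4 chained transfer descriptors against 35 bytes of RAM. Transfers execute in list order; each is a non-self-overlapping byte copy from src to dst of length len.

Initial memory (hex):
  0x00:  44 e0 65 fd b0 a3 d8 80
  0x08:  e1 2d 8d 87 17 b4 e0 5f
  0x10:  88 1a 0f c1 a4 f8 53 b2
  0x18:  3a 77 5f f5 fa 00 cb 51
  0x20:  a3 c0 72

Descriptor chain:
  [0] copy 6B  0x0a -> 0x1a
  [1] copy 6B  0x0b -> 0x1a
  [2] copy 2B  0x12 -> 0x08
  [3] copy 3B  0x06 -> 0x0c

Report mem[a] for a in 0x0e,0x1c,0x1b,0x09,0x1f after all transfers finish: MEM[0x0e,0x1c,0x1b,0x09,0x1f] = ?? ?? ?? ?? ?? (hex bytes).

MEM[0x0e,0x1c,0x1b,0x09,0x1f] = 0f b4 17 c1 88

D0: mem[0x1a..0x1f] <- [8d 87 17 b4 e0 5f]
D1: mem[0x1a..0x1f] <- [87 17 b4 e0 5f 88]
D2: mem[0x08..0x09] <- [0f c1]
D3: mem[0x0c..0x0e] <- [d8 80 0f]
query mem[0x0e]=0x0f, mem[0x1c]=0xb4, mem[0x1b]=0x17, mem[0x09]=0xc1, mem[0x1f]=0x88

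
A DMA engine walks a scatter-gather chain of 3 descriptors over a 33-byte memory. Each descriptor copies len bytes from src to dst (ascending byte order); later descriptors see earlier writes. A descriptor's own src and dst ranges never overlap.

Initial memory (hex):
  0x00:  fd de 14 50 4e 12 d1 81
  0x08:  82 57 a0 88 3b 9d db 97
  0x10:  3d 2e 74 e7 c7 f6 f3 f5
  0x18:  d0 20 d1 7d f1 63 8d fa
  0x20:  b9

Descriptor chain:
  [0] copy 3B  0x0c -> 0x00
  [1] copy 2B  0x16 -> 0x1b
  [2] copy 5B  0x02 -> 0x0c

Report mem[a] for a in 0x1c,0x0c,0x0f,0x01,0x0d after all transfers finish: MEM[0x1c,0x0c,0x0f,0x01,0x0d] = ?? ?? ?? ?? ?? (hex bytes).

#0 dst[0x00+3] := {0x3b,0x9d,0xdb}
#1 dst[0x1b+2] := {0xf3,0xf5}
#2 dst[0x0c+5] := {0xdb,0x50,0x4e,0x12,0xd1}
query mem[0x1c]=0xf5, mem[0x0c]=0xdb, mem[0x0f]=0x12, mem[0x01]=0x9d, mem[0x0d]=0x50

MEM[0x1c,0x0c,0x0f,0x01,0x0d] = f5 db 12 9d 50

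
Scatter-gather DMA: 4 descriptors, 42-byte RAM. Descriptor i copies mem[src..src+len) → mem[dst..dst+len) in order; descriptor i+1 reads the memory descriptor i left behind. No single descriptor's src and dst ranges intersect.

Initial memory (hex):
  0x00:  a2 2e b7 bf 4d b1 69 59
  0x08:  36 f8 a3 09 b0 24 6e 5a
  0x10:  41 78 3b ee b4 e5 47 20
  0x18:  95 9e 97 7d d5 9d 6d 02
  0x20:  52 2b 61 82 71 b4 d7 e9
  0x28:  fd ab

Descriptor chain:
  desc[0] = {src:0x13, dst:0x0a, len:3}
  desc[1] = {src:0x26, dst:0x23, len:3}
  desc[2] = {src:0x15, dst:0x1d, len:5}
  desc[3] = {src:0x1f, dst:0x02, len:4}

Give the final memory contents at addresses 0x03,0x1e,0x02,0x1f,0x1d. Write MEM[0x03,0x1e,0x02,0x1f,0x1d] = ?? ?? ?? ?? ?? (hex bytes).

#0 dst[0x0a+3] := {0xee,0xb4,0xe5}
#1 dst[0x23+3] := {0xd7,0xe9,0xfd}
#2 dst[0x1d+5] := {0xe5,0x47,0x20,0x95,0x9e}
#3 dst[0x02+4] := {0x20,0x95,0x9e,0x61}
query mem[0x03]=0x95, mem[0x1e]=0x47, mem[0x02]=0x20, mem[0x1f]=0x20, mem[0x1d]=0xe5

MEM[0x03,0x1e,0x02,0x1f,0x1d] = 95 47 20 20 e5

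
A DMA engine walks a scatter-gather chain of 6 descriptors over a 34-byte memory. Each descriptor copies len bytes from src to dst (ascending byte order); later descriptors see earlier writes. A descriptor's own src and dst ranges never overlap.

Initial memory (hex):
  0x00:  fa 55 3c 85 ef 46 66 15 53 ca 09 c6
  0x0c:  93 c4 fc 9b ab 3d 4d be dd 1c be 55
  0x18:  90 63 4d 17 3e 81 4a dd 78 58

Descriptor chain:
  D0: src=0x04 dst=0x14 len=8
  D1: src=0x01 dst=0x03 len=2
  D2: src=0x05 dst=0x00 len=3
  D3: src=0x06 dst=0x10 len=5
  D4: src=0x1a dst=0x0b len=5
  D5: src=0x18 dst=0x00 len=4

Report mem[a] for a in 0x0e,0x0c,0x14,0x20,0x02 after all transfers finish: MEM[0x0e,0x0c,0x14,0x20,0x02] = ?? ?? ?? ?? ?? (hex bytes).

MEM[0x0e,0x0c,0x14,0x20,0x02] = 81 c6 09 78 09

[0] 0x04->0x14 len=8 : ef 46 66 15 53 ca 09 c6
[1] 0x01->0x03 len=2 : 55 3c
[2] 0x05->0x00 len=3 : 46 66 15
[3] 0x06->0x10 len=5 : 66 15 53 ca 09
[4] 0x1a->0x0b len=5 : 09 c6 3e 81 4a
[5] 0x18->0x00 len=4 : 53 ca 09 c6
query mem[0x0e]=0x81, mem[0x0c]=0xc6, mem[0x14]=0x09, mem[0x20]=0x78, mem[0x02]=0x09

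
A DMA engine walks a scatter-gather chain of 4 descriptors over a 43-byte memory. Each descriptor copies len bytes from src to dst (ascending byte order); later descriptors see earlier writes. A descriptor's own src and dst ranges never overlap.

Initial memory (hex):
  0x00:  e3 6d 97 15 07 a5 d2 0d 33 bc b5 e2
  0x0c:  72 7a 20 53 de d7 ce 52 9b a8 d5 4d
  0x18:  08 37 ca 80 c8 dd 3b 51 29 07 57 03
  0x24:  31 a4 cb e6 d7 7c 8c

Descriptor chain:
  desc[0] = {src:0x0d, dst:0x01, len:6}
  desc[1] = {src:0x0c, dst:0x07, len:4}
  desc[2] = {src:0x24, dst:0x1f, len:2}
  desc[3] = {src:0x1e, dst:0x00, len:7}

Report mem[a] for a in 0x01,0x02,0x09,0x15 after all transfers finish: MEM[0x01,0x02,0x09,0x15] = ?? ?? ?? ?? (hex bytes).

MEM[0x01,0x02,0x09,0x15] = 31 a4 20 a8

[0] 0x0d->0x01 len=6 : 7a 20 53 de d7 ce
[1] 0x0c->0x07 len=4 : 72 7a 20 53
[2] 0x24->0x1f len=2 : 31 a4
[3] 0x1e->0x00 len=7 : 3b 31 a4 07 57 03 31
query mem[0x01]=0x31, mem[0x02]=0xa4, mem[0x09]=0x20, mem[0x15]=0xa8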